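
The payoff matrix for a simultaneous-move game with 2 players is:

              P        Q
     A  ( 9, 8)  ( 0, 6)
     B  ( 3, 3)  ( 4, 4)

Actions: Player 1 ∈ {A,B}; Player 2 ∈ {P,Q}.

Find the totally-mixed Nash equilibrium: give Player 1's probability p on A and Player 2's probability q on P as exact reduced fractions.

P1 mixes 1/3 on A; P2 mixes 2/5 on P

P1 indiff ⇒ q·9+(1-q)·0 = q·3+(1-q)·4 ⇒ q(6) = (1-q)(4) ⇒ q = 2/5
P2 indiff ⇒ p·8+(1-p)·3 = p·6+(1-p)·4 ⇒ p(2) = (1-p)(1) ⇒ p = 1/3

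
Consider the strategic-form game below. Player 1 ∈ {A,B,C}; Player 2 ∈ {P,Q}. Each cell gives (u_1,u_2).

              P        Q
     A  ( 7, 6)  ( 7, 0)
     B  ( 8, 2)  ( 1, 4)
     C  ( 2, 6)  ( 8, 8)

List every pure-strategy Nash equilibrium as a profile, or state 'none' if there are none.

PSNE = {(C,Q)}

(A,P): not NE [P1→B gives 8>7]
(A,Q): not NE [P1→C gives 8>7; P2→P gives 6>0]
(B,P): not NE [P2→Q gives 4>2]
(B,Q): not NE [P1→C gives 8>1]
(C,P): not NE [P1→B gives 8>2; P2→Q gives 8>6]
(C,Q): NE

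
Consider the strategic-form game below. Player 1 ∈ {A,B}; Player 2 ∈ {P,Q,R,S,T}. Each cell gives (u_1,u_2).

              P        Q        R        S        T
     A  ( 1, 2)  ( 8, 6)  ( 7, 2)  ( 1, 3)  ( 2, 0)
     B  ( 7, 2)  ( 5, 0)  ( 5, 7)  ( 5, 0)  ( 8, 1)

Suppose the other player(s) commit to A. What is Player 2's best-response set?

P2 best: {Q}

u_2(P vs A) = 2
u_2(Q vs A) = 6
u_2(R vs A) = 2
u_2(S vs A) = 3
u_2(T vs A) = 0
max payoff 6 at {Q}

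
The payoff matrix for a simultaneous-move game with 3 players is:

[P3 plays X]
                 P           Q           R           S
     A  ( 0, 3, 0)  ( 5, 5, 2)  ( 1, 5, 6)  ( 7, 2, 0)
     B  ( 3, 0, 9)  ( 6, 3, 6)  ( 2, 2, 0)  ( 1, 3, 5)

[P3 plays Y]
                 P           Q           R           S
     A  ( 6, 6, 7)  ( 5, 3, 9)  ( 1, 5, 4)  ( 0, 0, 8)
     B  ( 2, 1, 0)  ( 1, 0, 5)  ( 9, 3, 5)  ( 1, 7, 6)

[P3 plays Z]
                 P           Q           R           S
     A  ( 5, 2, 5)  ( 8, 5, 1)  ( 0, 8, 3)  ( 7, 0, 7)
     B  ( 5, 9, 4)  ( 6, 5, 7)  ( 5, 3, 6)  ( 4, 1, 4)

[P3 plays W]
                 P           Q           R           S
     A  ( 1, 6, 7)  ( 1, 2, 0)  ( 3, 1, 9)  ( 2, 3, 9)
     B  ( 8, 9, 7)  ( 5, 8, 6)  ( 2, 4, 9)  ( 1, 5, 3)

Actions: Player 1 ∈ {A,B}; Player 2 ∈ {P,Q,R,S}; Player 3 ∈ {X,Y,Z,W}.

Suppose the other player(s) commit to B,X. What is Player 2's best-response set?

P2 best: {Q,S}

u_2(P vs B,X) = 0
u_2(Q vs B,X) = 3
u_2(R vs B,X) = 2
u_2(S vs B,X) = 3
max payoff 3 at {Q,S}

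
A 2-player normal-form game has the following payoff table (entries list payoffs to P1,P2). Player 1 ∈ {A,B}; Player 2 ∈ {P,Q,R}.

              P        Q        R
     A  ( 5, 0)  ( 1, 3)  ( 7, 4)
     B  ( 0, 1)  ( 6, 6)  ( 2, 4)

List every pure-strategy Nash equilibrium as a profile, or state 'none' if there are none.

(A,P): not NE [P2→R gives 4>0]
(A,Q): not NE [P1→B gives 6>1; P2→R gives 4>3]
(A,R): NE
(B,P): not NE [P1→A gives 5>0; P2→Q gives 6>1]
(B,Q): NE
(B,R): not NE [P1→A gives 7>2; P2→Q gives 6>4]

PSNE = {(A,R), (B,Q)}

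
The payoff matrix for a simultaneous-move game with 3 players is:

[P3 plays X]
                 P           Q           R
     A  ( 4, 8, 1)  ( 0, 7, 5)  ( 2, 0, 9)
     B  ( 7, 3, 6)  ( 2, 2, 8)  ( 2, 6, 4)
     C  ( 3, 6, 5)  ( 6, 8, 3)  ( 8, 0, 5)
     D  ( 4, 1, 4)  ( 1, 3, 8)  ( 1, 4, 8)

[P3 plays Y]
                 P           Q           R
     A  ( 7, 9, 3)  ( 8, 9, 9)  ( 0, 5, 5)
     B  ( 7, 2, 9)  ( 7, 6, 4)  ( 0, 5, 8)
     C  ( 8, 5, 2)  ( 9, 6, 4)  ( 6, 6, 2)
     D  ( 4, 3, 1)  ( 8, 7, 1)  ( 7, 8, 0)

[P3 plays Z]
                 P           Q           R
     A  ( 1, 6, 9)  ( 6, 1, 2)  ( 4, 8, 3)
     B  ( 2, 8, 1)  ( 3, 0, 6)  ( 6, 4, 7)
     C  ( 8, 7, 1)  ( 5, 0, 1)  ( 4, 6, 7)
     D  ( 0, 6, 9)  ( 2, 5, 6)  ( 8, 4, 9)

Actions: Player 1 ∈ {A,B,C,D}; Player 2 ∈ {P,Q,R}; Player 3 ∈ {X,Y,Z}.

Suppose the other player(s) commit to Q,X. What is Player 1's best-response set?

u_1(A vs Q,X) = 0
u_1(B vs Q,X) = 2
u_1(C vs Q,X) = 6
u_1(D vs Q,X) = 1
max payoff 6 at {C}

P1 best: {C}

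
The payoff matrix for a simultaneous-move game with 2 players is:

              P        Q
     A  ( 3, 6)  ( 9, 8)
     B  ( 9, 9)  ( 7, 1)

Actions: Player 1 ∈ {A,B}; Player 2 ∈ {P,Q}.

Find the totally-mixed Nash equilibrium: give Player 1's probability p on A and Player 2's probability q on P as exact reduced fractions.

P1 indiff ⇒ q·3+(1-q)·9 = q·9+(1-q)·7 ⇒ q(-6) = (1-q)(-2) ⇒ q = 1/4
P2 indiff ⇒ p·6+(1-p)·9 = p·8+(1-p)·1 ⇒ p(-2) = (1-p)(-8) ⇒ p = 4/5

P1 mixes 4/5 on A; P2 mixes 1/4 on P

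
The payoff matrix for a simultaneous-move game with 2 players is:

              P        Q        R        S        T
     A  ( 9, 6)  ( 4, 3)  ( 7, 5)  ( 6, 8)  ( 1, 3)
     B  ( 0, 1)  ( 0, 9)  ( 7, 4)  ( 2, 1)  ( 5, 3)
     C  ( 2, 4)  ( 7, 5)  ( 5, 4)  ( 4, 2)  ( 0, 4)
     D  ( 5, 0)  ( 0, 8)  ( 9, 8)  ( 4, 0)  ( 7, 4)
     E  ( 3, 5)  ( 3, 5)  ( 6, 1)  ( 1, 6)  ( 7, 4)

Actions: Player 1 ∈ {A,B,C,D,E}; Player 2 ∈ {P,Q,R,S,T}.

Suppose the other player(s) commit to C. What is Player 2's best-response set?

u_2(P vs C) = 4
u_2(Q vs C) = 5
u_2(R vs C) = 4
u_2(S vs C) = 2
u_2(T vs C) = 4
max payoff 5 at {Q}

argmax u_2 = {Q}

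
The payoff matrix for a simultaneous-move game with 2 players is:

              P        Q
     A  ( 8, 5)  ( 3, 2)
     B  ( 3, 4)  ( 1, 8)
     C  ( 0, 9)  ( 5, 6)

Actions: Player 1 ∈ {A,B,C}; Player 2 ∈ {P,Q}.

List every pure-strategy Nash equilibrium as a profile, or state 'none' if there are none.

(A,P): NE
(A,Q): not NE [P1→C gives 5>3; P2→P gives 5>2]
(B,P): not NE [P1→A gives 8>3; P2→Q gives 8>4]
(B,Q): not NE [P1→C gives 5>1]
(C,P): not NE [P1→A gives 8>0]
(C,Q): not NE [P2→P gives 9>6]

Nash profiles: (A,P)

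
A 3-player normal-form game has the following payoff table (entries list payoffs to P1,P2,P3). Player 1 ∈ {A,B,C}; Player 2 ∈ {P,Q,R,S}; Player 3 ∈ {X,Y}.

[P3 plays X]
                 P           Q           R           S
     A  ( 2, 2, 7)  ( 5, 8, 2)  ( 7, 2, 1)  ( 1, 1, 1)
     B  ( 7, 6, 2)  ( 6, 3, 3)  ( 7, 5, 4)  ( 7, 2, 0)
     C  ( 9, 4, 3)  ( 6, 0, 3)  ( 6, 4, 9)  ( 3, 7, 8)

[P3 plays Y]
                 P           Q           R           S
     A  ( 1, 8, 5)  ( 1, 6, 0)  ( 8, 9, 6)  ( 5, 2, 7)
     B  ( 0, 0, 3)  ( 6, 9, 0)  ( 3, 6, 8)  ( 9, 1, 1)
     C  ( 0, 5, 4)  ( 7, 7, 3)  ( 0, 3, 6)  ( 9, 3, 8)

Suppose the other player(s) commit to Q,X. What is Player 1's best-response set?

P1 best: {B,C}

u_1(A vs Q,X) = 5
u_1(B vs Q,X) = 6
u_1(C vs Q,X) = 6
max payoff 6 at {B,C}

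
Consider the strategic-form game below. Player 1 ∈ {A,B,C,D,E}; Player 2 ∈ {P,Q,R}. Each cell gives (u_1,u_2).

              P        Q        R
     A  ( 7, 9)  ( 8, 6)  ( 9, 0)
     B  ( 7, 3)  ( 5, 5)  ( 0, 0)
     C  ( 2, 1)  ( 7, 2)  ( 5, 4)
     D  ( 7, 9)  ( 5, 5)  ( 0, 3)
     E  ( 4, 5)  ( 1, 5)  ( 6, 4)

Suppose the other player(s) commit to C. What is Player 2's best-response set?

P2 best: {R}

u_2(P vs C) = 1
u_2(Q vs C) = 2
u_2(R vs C) = 4
max payoff 4 at {R}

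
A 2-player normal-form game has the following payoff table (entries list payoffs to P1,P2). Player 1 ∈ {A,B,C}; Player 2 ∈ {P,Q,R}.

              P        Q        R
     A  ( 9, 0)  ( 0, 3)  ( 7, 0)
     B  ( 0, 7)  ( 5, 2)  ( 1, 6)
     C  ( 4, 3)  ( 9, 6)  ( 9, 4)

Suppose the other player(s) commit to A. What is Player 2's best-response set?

BR_2 = {Q}

u_2(P vs A) = 0
u_2(Q vs A) = 3
u_2(R vs A) = 0
max payoff 3 at {Q}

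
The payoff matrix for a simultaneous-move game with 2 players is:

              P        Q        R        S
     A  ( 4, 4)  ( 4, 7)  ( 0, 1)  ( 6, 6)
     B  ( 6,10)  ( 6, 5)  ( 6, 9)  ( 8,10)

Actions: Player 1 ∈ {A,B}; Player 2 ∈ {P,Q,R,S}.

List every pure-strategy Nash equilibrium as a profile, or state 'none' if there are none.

Nash profiles: (B,P), (B,S)

(A,P): not NE [P1→B gives 6>4; P2→Q gives 7>4]
(A,Q): not NE [P1→B gives 6>4]
(A,R): not NE [P1→B gives 6>0; P2→Q gives 7>1]
(A,S): not NE [P1→B gives 8>6; P2→Q gives 7>6]
(B,P): NE
(B,Q): not NE [P2→S gives 10>5]
(B,R): not NE [P2→S gives 10>9]
(B,S): NE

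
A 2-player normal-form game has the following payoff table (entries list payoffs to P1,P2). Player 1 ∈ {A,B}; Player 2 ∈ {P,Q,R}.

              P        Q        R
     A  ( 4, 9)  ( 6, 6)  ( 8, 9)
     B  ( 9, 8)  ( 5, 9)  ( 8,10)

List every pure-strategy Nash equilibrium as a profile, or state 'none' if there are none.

Nash profiles: (A,R), (B,R)

(A,P): not NE [P1→B gives 9>4]
(A,Q): not NE [P2→R gives 9>6]
(A,R): NE
(B,P): not NE [P2→R gives 10>8]
(B,Q): not NE [P1→A gives 6>5; P2→R gives 10>9]
(B,R): NE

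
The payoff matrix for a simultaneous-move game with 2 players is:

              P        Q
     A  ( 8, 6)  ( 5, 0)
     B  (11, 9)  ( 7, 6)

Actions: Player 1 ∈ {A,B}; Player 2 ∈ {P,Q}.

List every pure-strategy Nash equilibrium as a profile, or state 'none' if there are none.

Nash profiles: (B,P)

(A,P): not NE [P1→B gives 11>8]
(A,Q): not NE [P1→B gives 7>5; P2→P gives 6>0]
(B,P): NE
(B,Q): not NE [P2→P gives 9>6]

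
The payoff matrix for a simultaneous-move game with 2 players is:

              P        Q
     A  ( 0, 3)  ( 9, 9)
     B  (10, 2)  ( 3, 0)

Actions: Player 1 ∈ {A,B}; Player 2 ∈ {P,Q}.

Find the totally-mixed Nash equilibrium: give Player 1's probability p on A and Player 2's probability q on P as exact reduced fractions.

P1 indiff ⇒ q·0+(1-q)·9 = q·10+(1-q)·3 ⇒ q(-10) = (1-q)(-6) ⇒ q = 3/8
P2 indiff ⇒ p·3+(1-p)·2 = p·9+(1-p)·0 ⇒ p(-6) = (1-p)(-2) ⇒ p = 1/4

P1 mixes 1/4 on A; P2 mixes 3/8 on P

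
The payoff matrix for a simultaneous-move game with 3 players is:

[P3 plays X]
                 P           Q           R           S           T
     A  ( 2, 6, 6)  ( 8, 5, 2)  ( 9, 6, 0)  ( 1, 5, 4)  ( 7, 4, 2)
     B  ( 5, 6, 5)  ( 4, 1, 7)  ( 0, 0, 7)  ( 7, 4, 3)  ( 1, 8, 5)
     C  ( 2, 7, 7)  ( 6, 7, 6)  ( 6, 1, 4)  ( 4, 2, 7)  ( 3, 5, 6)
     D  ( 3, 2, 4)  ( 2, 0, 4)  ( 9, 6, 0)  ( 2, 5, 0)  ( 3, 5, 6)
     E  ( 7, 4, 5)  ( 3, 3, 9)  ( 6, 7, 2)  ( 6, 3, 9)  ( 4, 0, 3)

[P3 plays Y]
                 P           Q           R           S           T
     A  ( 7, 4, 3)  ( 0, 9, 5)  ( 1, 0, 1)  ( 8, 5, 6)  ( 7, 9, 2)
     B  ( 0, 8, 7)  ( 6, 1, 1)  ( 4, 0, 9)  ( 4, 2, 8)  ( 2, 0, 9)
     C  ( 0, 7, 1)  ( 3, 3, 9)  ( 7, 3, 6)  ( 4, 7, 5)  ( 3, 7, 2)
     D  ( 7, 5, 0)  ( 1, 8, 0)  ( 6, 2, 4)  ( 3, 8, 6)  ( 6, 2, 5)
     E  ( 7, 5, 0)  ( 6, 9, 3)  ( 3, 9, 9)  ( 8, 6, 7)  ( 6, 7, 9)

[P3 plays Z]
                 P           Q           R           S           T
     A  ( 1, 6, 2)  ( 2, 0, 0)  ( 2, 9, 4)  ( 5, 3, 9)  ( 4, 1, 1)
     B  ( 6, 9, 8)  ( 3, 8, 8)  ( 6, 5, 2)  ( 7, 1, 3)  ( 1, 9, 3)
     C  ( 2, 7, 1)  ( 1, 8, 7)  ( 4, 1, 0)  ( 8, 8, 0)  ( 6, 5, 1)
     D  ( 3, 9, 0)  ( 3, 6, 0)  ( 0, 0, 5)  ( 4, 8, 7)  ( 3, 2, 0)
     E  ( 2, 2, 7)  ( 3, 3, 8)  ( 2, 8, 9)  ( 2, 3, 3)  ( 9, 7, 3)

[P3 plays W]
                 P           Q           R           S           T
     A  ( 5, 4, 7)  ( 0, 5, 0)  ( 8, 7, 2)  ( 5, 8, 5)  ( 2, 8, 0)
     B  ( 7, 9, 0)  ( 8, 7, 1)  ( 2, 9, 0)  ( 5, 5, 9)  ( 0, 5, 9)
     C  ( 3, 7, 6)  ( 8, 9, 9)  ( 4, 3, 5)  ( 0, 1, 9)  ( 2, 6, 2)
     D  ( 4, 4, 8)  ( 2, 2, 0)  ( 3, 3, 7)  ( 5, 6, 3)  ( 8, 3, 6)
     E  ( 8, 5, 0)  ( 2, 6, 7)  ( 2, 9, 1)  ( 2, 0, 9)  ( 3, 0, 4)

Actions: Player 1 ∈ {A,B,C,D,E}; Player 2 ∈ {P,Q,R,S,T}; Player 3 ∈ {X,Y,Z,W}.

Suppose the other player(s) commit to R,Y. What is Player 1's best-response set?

u_1(A vs R,Y) = 1
u_1(B vs R,Y) = 4
u_1(C vs R,Y) = 7
u_1(D vs R,Y) = 6
u_1(E vs R,Y) = 3
max payoff 7 at {C}

BR_1 = {C}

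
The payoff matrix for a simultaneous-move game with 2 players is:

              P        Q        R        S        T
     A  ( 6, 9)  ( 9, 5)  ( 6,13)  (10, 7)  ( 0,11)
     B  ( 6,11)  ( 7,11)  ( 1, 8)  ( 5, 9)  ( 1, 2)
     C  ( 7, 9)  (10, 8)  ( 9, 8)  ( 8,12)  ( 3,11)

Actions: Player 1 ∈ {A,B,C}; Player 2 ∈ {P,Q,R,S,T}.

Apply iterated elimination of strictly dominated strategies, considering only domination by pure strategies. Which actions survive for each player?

P1 drop B (C beats it: P:7>6 Q:10>7 R:9>1 S:8>5 T:3>1)
P2 drop P (T beats it: A:11>9 C:11>9)
P2 drop Q (S beats it: A:7>5 C:12>8)
P1→{A,C} P2→{R,S,T}

Survivors P1:{A,C} P2:{R,S,T}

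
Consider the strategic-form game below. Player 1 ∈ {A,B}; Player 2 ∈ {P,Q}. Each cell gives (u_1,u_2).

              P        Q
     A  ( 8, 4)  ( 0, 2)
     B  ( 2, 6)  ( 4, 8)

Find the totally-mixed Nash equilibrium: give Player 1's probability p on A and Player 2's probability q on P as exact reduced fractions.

P1 indiff ⇒ q·8+(1-q)·0 = q·2+(1-q)·4 ⇒ q(6) = (1-q)(4) ⇒ q = 2/5
P2 indiff ⇒ p·4+(1-p)·6 = p·2+(1-p)·8 ⇒ p(2) = (1-p)(2) ⇒ p = 1/2

(p,q) = (1/2, 2/5)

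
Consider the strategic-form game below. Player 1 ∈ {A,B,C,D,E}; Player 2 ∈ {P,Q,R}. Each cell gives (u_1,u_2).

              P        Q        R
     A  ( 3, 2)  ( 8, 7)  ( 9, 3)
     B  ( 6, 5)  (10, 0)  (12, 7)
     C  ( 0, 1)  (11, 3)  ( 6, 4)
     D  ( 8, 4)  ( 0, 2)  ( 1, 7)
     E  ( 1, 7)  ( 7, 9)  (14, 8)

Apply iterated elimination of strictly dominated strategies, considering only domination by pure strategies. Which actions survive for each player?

IESDS → P1:{B,C,E} P2:{Q,R}

P1 drop A (B beats it: P:6>3 Q:10>8 R:12>9)
P2 drop P (R beats it: B:7>5 C:4>1 D:7>4 E:8>7)
P1 drop D (B beats it: Q:10>0 R:12>1)
P1→{B,C,E} P2→{Q,R}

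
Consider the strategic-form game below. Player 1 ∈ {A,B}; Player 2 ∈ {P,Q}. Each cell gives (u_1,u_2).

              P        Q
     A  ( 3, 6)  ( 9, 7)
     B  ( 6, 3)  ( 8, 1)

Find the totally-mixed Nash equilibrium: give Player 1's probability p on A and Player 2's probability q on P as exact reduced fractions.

(p,q) = (2/3, 1/4)

P1 indiff ⇒ q·3+(1-q)·9 = q·6+(1-q)·8 ⇒ q(-3) = (1-q)(-1) ⇒ q = 1/4
P2 indiff ⇒ p·6+(1-p)·3 = p·7+(1-p)·1 ⇒ p(-1) = (1-p)(-2) ⇒ p = 2/3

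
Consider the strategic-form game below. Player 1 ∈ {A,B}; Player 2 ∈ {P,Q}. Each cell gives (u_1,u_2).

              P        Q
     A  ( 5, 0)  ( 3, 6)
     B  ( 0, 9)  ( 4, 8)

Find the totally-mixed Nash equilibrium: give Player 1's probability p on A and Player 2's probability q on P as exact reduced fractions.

p=1/7, q=1/6

P1 indiff ⇒ q·5+(1-q)·3 = q·0+(1-q)·4 ⇒ q(5) = (1-q)(1) ⇒ q = 1/6
P2 indiff ⇒ p·0+(1-p)·9 = p·6+(1-p)·8 ⇒ p(-6) = (1-p)(-1) ⇒ p = 1/7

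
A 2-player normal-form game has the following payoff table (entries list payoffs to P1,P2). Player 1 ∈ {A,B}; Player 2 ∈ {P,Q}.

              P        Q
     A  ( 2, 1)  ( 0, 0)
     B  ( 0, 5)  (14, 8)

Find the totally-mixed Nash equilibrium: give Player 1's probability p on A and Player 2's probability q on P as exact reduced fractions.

P1 indiff ⇒ q·2+(1-q)·0 = q·0+(1-q)·14 ⇒ q(2) = (1-q)(14) ⇒ q = 7/8
P2 indiff ⇒ p·1+(1-p)·5 = p·0+(1-p)·8 ⇒ p(1) = (1-p)(3) ⇒ p = 3/4

P1 mixes 3/4 on A; P2 mixes 7/8 on P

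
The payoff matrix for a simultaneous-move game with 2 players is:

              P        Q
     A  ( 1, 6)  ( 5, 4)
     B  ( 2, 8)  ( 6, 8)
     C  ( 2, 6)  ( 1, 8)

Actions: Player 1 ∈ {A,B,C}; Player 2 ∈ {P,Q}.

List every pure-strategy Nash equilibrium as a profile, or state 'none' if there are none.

(A,P): not NE [P1→C gives 2>1]
(A,Q): not NE [P1→B gives 6>5; P2→P gives 6>4]
(B,P): NE
(B,Q): NE
(C,P): not NE [P2→Q gives 8>6]
(C,Q): not NE [P1→B gives 6>1]

Nash profiles: (B,P), (B,Q)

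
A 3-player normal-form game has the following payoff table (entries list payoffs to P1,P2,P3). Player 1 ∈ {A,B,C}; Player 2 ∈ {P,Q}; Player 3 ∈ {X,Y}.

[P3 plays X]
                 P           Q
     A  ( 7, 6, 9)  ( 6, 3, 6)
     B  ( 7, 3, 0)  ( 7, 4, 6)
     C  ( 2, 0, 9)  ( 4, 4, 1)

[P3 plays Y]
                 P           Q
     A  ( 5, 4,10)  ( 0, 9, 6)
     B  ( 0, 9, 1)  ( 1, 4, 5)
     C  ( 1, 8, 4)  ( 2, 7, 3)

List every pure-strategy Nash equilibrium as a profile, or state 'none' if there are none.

NE set: (B,Q,X)

(A,P,X): not NE [P3→Y gives 10>9]
(A,P,Y): not NE [P2→Q gives 9>4]
(A,Q,X): not NE [P1→B gives 7>6; P2→P gives 6>3]
(A,Q,Y): not NE [P1→C gives 2>0]
(B,P,X): not NE [P2→Q gives 4>3; P3→Y gives 1>0]
(B,P,Y): not NE [P1→A gives 5>0]
(B,Q,X): NE
(B,Q,Y): not NE [P1→C gives 2>1; P2→P gives 9>4; P3→X gives 6>5]
(C,P,X): not NE [P1→B gives 7>2; P2→Q gives 4>0]
(C,P,Y): not NE [P1→A gives 5>1; P3→X gives 9>4]
(C,Q,X): not NE [P1→B gives 7>4; P3→Y gives 3>1]
(C,Q,Y): not NE [P2→P gives 8>7]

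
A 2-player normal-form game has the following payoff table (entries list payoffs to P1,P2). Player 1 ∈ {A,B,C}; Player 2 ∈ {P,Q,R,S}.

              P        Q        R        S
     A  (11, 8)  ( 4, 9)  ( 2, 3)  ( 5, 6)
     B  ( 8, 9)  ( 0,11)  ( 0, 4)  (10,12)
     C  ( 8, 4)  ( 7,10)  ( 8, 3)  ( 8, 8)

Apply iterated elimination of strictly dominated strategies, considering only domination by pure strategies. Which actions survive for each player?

Survivors P1:{B,C} P2:{Q,S}

P2 drop P (Q beats it: A:9>8 B:11>9 C:10>4)
P1 drop A (C beats it: Q:7>4 R:8>2 S:8>5)
P2 drop R (Q beats it: B:11>4 C:10>3)
P1→{B,C} P2→{Q,S}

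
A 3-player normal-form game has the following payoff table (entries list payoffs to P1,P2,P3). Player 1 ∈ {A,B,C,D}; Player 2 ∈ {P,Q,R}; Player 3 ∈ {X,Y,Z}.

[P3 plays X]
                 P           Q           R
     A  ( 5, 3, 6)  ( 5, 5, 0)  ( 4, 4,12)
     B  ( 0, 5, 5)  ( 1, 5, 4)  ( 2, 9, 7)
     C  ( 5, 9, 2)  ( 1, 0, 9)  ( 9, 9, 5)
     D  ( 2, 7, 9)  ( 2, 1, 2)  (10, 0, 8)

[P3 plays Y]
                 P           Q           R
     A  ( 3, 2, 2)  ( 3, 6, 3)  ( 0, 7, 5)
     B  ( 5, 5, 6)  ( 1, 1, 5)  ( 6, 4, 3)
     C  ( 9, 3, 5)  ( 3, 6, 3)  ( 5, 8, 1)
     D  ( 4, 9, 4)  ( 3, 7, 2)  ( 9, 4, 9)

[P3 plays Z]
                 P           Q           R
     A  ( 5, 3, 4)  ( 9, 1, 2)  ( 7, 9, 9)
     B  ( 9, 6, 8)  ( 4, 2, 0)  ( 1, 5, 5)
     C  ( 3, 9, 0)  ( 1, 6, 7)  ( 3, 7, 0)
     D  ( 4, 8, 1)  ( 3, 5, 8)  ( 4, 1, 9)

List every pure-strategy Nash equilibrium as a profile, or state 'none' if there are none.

(A,P,X): not NE [P2→Q gives 5>3]
(A,P,Y): not NE [P1→C gives 9>3; P2→R gives 7>2; P3→X gives 6>2]
(A,P,Z): not NE [P1→B gives 9>5; P2→R gives 9>3; P3→X gives 6>4]
(A,Q,X): not NE [P3→Y gives 3>0]
(A,Q,Y): not NE [P2→R gives 7>6]
(A,Q,Z): not NE [P2→R gives 9>1; P3→Y gives 3>2]
(A,R,X): not NE [P1→D gives 10>4; P2→Q gives 5>4]
(A,R,Y): not NE [P1→D gives 9>0; P3→X gives 12>5]
(A,R,Z): not NE [P3→X gives 12>9]
(B,P,X): not NE [P1→C gives 5>0; P2→R gives 9>5; P3→Z gives 8>5]
(B,P,Y): not NE [P1→C gives 9>5; P3→Z gives 8>6]
(B,P,Z): NE
(B,Q,X): not NE [P1→A gives 5>1; P2→R gives 9>5; P3→Y gives 5>4]
(B,Q,Y): not NE [P1→D gives 3>1; P2→P gives 5>1]
(B,Q,Z): not NE [P1→A gives 9>4; P2→P gives 6>2; P3→Y gives 5>0]
(B,R,X): not NE [P1→D gives 10>2]
(B,R,Y): not NE [P1→D gives 9>6; P2→P gives 5>4; P3→X gives 7>3]
(B,R,Z): not NE [P1→A gives 7>1; P2→P gives 6>5; P3→X gives 7>5]
(C,P,X): not NE [P3→Y gives 5>2]
(C,P,Y): not NE [P2→R gives 8>3]
(C,P,Z): not NE [P1→B gives 9>3; P3→Y gives 5>0]
(C,Q,X): not NE [P1→A gives 5>1; P2→R gives 9>0]
(C,Q,Y): not NE [P2→R gives 8>6; P3→X gives 9>3]
(C,Q,Z): not NE [P1→A gives 9>1; P2→P gives 9>6; P3→X gives 9>7]
(C,R,X): not NE [P1→D gives 10>9]
(C,R,Y): not NE [P1→D gives 9>5; P3→X gives 5>1]
(C,R,Z): not NE [P1→A gives 7>3; P2→P gives 9>7; P3→X gives 5>0]
(D,P,X): not NE [P1→C gives 5>2]
(D,P,Y): not NE [P1→C gives 9>4; P3→X gives 9>4]
(D,P,Z): not NE [P1→B gives 9>4; P3→X gives 9>1]
(D,Q,X): not NE [P1→A gives 5>2; P2→P gives 7>1; P3→Z gives 8>2]
(D,Q,Y): not NE [P2→P gives 9>7; P3→Z gives 8>2]
(D,Q,Z): not NE [P1→A gives 9>3; P2→P gives 8>5]
(D,R,X): not NE [P2→P gives 7>0; P3→Z gives 9>8]
(D,R,Y): not NE [P2→P gives 9>4]
(D,R,Z): not NE [P1→A gives 7>4; P2→P gives 8>1]

PSNE = {(B,P,Z)}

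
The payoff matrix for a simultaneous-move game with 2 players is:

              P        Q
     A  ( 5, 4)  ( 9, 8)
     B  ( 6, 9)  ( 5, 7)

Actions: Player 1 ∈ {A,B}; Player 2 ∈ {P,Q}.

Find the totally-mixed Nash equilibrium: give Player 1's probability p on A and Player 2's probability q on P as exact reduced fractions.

P1 mixes 1/3 on A; P2 mixes 4/5 on P

P1 indiff ⇒ q·5+(1-q)·9 = q·6+(1-q)·5 ⇒ q(-1) = (1-q)(-4) ⇒ q = 4/5
P2 indiff ⇒ p·4+(1-p)·9 = p·8+(1-p)·7 ⇒ p(-4) = (1-p)(-2) ⇒ p = 1/3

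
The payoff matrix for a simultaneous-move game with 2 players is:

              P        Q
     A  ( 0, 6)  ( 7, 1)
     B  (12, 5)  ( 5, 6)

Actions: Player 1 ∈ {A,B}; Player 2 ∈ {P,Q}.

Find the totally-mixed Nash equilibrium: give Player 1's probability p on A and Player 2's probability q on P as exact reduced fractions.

P1 mixes 1/6 on A; P2 mixes 1/7 on P

P1 indiff ⇒ q·0+(1-q)·7 = q·12+(1-q)·5 ⇒ q(-12) = (1-q)(-2) ⇒ q = 1/7
P2 indiff ⇒ p·6+(1-p)·5 = p·1+(1-p)·6 ⇒ p(5) = (1-p)(1) ⇒ p = 1/6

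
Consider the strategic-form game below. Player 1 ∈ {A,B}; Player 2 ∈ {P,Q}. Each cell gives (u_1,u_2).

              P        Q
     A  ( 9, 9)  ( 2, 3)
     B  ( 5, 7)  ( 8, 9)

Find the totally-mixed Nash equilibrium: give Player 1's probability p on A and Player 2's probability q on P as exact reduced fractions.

p=1/4, q=3/5

P1 indiff ⇒ q·9+(1-q)·2 = q·5+(1-q)·8 ⇒ q(4) = (1-q)(6) ⇒ q = 3/5
P2 indiff ⇒ p·9+(1-p)·7 = p·3+(1-p)·9 ⇒ p(6) = (1-p)(2) ⇒ p = 1/4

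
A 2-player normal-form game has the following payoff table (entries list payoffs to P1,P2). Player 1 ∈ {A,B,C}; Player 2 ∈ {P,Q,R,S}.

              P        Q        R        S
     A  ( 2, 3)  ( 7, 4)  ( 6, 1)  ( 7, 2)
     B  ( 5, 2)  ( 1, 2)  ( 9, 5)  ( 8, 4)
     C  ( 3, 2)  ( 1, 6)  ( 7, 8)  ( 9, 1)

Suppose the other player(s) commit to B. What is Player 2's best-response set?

u_2(P vs B) = 2
u_2(Q vs B) = 2
u_2(R vs B) = 5
u_2(S vs B) = 4
max payoff 5 at {R}

P2 best: {R}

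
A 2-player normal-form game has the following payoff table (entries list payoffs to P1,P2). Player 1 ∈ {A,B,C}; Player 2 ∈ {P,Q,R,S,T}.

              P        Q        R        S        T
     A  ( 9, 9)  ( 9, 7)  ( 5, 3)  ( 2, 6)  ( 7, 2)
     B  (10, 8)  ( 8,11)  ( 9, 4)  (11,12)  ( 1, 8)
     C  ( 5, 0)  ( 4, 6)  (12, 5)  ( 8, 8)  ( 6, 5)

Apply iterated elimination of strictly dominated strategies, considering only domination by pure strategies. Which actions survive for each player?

P2 drop R (Q beats it: A:7>3 B:11>4 C:6>5)
P2 drop T (Q beats it: A:7>2 B:11>8 C:6>5)
P1 drop C (B beats it: P:10>5 Q:8>4 S:11>8)
P1→{A,B} P2→{P,Q,S}

Survivors P1:{A,B} P2:{P,Q,S}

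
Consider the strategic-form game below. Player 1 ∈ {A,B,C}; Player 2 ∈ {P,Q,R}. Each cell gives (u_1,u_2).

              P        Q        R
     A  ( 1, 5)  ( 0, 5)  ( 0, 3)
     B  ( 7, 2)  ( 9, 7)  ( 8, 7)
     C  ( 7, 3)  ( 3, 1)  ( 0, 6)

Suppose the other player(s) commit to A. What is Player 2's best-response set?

argmax u_2 = {P,Q}

u_2(P vs A) = 5
u_2(Q vs A) = 5
u_2(R vs A) = 3
max payoff 5 at {P,Q}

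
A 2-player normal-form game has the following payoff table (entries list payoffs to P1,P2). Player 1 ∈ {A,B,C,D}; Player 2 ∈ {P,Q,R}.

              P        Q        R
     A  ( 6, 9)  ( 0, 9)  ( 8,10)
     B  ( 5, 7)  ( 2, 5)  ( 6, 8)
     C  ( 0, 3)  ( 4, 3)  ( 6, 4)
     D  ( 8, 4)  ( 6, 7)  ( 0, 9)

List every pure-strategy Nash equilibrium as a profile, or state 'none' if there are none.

Nash profiles: (A,R)

(A,P): not NE [P1→D gives 8>6; P2→R gives 10>9]
(A,Q): not NE [P1→D gives 6>0; P2→R gives 10>9]
(A,R): NE
(B,P): not NE [P1→D gives 8>5; P2→R gives 8>7]
(B,Q): not NE [P1→D gives 6>2; P2→R gives 8>5]
(B,R): not NE [P1→A gives 8>6]
(C,P): not NE [P1→D gives 8>0; P2→R gives 4>3]
(C,Q): not NE [P1→D gives 6>4; P2→R gives 4>3]
(C,R): not NE [P1→A gives 8>6]
(D,P): not NE [P2→R gives 9>4]
(D,Q): not NE [P2→R gives 9>7]
(D,R): not NE [P1→A gives 8>0]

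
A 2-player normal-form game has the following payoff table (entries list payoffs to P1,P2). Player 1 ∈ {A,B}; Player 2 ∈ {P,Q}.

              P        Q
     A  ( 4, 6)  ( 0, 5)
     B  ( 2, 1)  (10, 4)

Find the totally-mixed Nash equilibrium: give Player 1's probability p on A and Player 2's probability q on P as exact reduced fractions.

p=3/4, q=5/6

P1 indiff ⇒ q·4+(1-q)·0 = q·2+(1-q)·10 ⇒ q(2) = (1-q)(10) ⇒ q = 5/6
P2 indiff ⇒ p·6+(1-p)·1 = p·5+(1-p)·4 ⇒ p(1) = (1-p)(3) ⇒ p = 3/4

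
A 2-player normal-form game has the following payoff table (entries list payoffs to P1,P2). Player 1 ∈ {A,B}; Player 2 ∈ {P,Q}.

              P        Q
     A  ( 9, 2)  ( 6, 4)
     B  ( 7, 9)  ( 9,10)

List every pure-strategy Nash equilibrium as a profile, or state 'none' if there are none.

PSNE = {(B,Q)}

(A,P): not NE [P2→Q gives 4>2]
(A,Q): not NE [P1→B gives 9>6]
(B,P): not NE [P1→A gives 9>7; P2→Q gives 10>9]
(B,Q): NE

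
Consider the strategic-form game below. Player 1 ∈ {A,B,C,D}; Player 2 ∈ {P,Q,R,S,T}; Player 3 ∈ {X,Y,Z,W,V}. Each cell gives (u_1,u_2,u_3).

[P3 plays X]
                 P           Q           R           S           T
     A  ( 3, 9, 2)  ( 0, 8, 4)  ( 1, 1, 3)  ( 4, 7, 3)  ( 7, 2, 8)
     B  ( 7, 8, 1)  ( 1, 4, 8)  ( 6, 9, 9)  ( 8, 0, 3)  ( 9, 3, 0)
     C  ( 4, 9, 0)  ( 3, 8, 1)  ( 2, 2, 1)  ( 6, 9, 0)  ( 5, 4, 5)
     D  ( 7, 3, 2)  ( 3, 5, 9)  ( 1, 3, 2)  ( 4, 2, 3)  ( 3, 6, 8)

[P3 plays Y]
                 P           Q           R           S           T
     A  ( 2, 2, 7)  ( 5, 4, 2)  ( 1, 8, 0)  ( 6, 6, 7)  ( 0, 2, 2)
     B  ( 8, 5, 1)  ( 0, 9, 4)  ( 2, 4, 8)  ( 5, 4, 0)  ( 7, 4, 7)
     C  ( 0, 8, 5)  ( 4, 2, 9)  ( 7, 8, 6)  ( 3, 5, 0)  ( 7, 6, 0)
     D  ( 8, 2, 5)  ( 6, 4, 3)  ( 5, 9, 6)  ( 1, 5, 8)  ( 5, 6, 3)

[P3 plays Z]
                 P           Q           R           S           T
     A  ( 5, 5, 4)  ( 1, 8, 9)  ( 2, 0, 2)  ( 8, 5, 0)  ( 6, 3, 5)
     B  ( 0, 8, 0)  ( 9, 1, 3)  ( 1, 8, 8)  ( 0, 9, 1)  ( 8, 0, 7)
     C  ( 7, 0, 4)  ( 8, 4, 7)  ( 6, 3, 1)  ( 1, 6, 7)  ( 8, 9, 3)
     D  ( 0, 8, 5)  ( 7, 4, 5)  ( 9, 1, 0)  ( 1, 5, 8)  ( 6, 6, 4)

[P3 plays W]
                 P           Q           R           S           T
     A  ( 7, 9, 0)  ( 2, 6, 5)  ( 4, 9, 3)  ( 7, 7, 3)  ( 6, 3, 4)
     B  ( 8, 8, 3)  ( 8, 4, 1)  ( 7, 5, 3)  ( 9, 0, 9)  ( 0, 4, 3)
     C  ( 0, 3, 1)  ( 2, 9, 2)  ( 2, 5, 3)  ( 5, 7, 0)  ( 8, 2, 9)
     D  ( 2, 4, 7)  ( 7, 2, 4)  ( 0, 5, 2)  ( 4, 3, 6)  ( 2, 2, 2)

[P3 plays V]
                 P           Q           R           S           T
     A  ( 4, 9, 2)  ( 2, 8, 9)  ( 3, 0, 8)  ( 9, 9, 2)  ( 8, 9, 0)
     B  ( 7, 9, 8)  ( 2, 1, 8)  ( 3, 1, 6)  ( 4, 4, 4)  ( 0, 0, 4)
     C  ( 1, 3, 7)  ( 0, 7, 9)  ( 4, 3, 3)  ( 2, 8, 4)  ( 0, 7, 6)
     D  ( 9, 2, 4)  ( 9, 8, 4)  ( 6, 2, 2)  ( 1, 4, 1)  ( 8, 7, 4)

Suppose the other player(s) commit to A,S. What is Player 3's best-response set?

u_3(X vs A,S) = 3
u_3(Y vs A,S) = 7
u_3(Z vs A,S) = 0
u_3(W vs A,S) = 3
u_3(V vs A,S) = 2
max payoff 7 at {Y}

argmax u_3 = {Y}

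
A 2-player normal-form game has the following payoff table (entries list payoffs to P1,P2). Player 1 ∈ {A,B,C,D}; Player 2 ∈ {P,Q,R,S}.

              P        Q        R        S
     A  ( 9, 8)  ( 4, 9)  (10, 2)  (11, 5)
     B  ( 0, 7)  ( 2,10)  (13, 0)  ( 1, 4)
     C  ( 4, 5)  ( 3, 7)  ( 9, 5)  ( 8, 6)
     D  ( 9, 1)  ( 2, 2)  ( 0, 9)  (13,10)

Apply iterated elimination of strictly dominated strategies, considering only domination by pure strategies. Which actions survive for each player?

Survivors P1:{A,D} P2:{Q,S}

P1 drop C (A beats it: P:9>4 Q:4>3 R:10>9 S:11>8)
P2 drop P (Q beats it: A:9>8 B:10>7 D:2>1)
P2 drop R (S beats it: A:5>2 B:4>0 D:10>9)
P1 drop B (A beats it: Q:4>2 S:11>1)
P1→{A,D} P2→{Q,S}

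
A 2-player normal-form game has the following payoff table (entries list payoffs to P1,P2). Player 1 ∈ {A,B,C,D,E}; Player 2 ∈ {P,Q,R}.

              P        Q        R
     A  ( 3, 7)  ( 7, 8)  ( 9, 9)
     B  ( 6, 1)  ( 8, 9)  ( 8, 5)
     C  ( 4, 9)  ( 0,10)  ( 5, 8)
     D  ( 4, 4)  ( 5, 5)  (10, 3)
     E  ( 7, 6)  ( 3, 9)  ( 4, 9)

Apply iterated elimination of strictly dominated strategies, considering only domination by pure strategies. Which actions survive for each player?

P1 drop C (B beats it: P:6>4 Q:8>0 R:8>5)
P2 drop P (Q beats it: A:8>7 B:9>1 D:5>4 E:9>6)
P1 drop E (A beats it: Q:7>3 R:9>4)
P1→{A,B,D} P2→{Q,R}

Survivors P1:{A,B,D} P2:{Q,R}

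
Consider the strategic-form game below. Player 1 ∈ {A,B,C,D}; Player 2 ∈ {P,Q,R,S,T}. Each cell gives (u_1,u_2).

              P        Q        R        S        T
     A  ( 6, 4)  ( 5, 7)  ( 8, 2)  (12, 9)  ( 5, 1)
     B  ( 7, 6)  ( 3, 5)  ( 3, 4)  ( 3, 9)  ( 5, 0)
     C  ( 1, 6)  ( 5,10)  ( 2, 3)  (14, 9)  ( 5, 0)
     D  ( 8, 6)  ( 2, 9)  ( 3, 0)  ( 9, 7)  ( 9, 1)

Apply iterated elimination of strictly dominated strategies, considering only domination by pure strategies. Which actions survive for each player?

P2 drop P (S beats it: A:9>4 B:9>6 C:9>6 D:7>6)
P2 drop R (Q beats it: A:7>2 B:5>4 C:10>3 D:9>0)
P2 drop T (Q beats it: A:7>1 B:5>0 C:10>0 D:9>1)
P1 drop B (A beats it: Q:5>3 S:12>3)
P1 drop D (A beats it: Q:5>2 S:12>9)
P1→{A,C} P2→{Q,S}

Remaining: P1:{A,C} P2:{Q,S}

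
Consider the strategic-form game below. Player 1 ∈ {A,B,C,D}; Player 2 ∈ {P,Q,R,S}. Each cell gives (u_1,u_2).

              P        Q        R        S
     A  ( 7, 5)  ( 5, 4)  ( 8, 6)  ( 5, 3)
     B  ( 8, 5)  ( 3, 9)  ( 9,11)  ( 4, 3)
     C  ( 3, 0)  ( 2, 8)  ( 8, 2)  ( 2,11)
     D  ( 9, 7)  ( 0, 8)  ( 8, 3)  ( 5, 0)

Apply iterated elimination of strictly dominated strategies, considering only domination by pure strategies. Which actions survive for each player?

P1 drop C (B beats it: P:8>3 Q:3>2 R:9>8 S:4>2)
P2 drop S (P beats it: A:5>3 B:5>3 D:7>0)
P1→{A,B,D} P2→{P,Q,R}

Survivors P1:{A,B,D} P2:{P,Q,R}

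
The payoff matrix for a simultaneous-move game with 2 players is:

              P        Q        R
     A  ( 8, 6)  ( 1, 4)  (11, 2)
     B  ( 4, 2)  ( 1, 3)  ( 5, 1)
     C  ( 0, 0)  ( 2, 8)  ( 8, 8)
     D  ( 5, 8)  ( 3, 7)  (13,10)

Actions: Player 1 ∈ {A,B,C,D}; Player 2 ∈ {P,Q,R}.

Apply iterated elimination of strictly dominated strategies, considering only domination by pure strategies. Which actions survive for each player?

P1 drop B (D beats it: P:5>4 Q:3>1 R:13>5)
P1 drop C (D beats it: P:5>0 Q:3>2 R:13>8)
P2 drop Q (P beats it: A:6>4 D:8>7)
P1→{A,D} P2→{P,R}

Survivors P1:{A,D} P2:{P,R}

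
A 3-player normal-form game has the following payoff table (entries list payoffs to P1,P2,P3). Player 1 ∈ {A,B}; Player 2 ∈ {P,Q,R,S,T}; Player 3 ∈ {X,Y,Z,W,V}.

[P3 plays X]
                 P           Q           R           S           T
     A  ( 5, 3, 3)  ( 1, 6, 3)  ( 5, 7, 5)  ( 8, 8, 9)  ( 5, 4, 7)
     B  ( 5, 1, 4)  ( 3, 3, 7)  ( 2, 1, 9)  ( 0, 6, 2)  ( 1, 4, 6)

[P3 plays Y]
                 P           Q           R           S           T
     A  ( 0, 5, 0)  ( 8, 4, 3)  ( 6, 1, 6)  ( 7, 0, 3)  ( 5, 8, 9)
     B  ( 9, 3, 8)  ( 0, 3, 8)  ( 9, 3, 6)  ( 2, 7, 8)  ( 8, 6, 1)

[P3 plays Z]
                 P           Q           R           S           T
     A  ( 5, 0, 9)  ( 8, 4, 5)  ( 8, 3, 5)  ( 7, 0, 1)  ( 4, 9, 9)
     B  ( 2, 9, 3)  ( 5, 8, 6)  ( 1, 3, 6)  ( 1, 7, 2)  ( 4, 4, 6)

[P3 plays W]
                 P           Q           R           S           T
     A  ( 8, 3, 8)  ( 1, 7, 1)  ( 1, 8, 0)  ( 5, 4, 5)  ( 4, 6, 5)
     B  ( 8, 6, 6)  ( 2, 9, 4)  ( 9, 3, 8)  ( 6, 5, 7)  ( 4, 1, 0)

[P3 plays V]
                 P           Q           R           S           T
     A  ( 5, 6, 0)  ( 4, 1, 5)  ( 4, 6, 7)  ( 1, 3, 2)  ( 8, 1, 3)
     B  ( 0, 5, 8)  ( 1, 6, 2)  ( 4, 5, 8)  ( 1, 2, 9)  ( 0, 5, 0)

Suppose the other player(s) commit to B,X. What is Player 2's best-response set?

u_2(P vs B,X) = 1
u_2(Q vs B,X) = 3
u_2(R vs B,X) = 1
u_2(S vs B,X) = 6
u_2(T vs B,X) = 4
max payoff 6 at {S}

P2 best: {S}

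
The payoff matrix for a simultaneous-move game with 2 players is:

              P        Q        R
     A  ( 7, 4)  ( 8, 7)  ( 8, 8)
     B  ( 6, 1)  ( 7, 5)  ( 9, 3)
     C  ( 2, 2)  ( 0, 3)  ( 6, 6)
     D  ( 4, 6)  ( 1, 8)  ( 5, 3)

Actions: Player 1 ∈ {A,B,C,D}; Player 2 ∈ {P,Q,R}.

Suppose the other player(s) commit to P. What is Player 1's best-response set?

argmax u_1 = {A}

u_1(A vs P) = 7
u_1(B vs P) = 6
u_1(C vs P) = 2
u_1(D vs P) = 4
max payoff 7 at {A}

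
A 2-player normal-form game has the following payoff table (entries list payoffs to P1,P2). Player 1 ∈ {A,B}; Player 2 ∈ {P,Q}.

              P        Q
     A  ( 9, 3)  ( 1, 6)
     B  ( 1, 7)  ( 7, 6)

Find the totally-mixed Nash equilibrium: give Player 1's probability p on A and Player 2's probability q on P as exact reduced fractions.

p=1/4, q=3/7

P1 indiff ⇒ q·9+(1-q)·1 = q·1+(1-q)·7 ⇒ q(8) = (1-q)(6) ⇒ q = 3/7
P2 indiff ⇒ p·3+(1-p)·7 = p·6+(1-p)·6 ⇒ p(-3) = (1-p)(-1) ⇒ p = 1/4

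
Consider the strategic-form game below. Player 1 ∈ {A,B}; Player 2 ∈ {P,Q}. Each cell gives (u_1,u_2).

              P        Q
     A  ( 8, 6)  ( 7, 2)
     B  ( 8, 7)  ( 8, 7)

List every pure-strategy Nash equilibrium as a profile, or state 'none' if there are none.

(A,P): NE
(A,Q): not NE [P1→B gives 8>7; P2→P gives 6>2]
(B,P): NE
(B,Q): NE

PSNE = {(A,P), (B,P), (B,Q)}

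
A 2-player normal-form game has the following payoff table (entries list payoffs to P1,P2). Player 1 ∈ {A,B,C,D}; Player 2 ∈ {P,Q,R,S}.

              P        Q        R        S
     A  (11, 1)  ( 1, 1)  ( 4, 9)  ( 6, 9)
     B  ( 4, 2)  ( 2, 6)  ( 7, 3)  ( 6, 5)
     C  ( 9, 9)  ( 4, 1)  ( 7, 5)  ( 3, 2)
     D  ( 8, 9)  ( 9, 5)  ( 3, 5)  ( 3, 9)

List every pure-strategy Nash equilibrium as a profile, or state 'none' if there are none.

NE set: (A,S)

(A,P): not NE [P2→S gives 9>1]
(A,Q): not NE [P1→D gives 9>1; P2→S gives 9>1]
(A,R): not NE [P1→C gives 7>4]
(A,S): NE
(B,P): not NE [P1→A gives 11>4; P2→Q gives 6>2]
(B,Q): not NE [P1→D gives 9>2]
(B,R): not NE [P2→Q gives 6>3]
(B,S): not NE [P2→Q gives 6>5]
(C,P): not NE [P1→A gives 11>9]
(C,Q): not NE [P1→D gives 9>4; P2→P gives 9>1]
(C,R): not NE [P2→P gives 9>5]
(C,S): not NE [P1→B gives 6>3; P2→P gives 9>2]
(D,P): not NE [P1→A gives 11>8]
(D,Q): not NE [P2→S gives 9>5]
(D,R): not NE [P1→C gives 7>3; P2→S gives 9>5]
(D,S): not NE [P1→B gives 6>3]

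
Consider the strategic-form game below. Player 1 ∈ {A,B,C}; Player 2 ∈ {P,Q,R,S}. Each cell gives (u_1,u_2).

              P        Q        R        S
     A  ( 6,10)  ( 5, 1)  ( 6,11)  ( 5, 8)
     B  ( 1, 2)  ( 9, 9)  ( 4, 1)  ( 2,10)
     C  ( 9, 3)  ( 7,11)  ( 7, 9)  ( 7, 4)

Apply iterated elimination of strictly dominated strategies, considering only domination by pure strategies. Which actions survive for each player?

P1 drop A (C beats it: P:9>6 Q:7>5 R:7>6 S:7>5)
P2 drop P (Q beats it: B:9>2 C:11>3)
P2 drop R (Q beats it: B:9>1 C:11>9)
P1→{B,C} P2→{Q,S}

Survivors P1:{B,C} P2:{Q,S}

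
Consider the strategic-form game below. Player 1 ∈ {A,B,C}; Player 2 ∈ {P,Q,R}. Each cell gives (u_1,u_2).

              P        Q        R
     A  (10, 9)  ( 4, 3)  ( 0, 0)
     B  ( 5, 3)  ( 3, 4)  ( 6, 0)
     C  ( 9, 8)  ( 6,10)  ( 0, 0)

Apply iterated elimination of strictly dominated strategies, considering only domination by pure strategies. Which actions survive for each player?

Remaining: P1:{A,C} P2:{P,Q}

P2 drop R (P beats it: A:9>0 B:3>0 C:8>0)
P1 drop B (A beats it: P:10>5 Q:4>3)
P1→{A,C} P2→{P,Q}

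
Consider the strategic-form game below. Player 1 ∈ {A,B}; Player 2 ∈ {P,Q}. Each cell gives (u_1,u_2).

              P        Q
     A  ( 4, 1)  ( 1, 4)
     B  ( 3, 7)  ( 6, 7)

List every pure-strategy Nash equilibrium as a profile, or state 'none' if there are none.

Nash profiles: (B,Q)

(A,P): not NE [P2→Q gives 4>1]
(A,Q): not NE [P1→B gives 6>1]
(B,P): not NE [P1→A gives 4>3]
(B,Q): NE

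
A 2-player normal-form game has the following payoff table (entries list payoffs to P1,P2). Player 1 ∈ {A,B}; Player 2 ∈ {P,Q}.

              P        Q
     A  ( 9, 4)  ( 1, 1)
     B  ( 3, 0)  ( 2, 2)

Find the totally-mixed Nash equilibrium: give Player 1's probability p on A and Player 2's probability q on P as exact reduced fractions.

P1 indiff ⇒ q·9+(1-q)·1 = q·3+(1-q)·2 ⇒ q(6) = (1-q)(1) ⇒ q = 1/7
P2 indiff ⇒ p·4+(1-p)·0 = p·1+(1-p)·2 ⇒ p(3) = (1-p)(2) ⇒ p = 2/5

P1 mixes 2/5 on A; P2 mixes 1/7 on P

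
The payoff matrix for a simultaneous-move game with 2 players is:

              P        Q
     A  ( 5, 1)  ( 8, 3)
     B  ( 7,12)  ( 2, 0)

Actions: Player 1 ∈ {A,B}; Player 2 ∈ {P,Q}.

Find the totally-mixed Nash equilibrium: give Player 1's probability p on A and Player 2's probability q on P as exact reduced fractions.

P1 mixes 6/7 on A; P2 mixes 3/4 on P

P1 indiff ⇒ q·5+(1-q)·8 = q·7+(1-q)·2 ⇒ q(-2) = (1-q)(-6) ⇒ q = 3/4
P2 indiff ⇒ p·1+(1-p)·12 = p·3+(1-p)·0 ⇒ p(-2) = (1-p)(-12) ⇒ p = 6/7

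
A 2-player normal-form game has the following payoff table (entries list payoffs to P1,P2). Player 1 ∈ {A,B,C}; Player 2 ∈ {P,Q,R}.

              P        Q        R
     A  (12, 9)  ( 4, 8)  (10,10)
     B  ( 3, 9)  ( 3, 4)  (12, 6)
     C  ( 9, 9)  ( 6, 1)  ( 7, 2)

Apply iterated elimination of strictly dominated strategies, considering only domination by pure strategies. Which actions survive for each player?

Survivors P1:{A,B} P2:{P,R}

P2 drop Q (P beats it: A:9>8 B:9>4 C:9>1)
P1 drop C (A beats it: P:12>9 R:10>7)
P1→{A,B} P2→{P,R}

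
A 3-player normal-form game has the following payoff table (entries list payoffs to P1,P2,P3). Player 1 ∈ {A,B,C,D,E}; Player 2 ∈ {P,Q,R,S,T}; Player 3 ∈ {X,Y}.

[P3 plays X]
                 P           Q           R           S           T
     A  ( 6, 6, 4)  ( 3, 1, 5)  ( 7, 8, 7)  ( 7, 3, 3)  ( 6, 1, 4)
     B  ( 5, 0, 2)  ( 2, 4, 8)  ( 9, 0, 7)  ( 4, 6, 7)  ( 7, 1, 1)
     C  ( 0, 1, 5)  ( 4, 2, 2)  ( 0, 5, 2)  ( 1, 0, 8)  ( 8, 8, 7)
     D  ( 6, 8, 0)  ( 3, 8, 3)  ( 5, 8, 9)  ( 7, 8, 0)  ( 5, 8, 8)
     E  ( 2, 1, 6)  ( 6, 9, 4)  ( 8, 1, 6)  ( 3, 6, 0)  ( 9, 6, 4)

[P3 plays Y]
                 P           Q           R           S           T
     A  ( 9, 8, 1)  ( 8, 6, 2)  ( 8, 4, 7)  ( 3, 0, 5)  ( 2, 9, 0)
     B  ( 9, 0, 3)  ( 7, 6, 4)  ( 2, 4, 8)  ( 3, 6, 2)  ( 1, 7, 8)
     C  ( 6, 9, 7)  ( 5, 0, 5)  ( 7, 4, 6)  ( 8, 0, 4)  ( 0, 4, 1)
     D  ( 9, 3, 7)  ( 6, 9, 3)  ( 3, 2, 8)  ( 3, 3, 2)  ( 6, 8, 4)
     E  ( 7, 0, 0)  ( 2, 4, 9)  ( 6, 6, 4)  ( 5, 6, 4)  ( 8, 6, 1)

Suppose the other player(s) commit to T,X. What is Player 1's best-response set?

u_1(A vs T,X) = 6
u_1(B vs T,X) = 7
u_1(C vs T,X) = 8
u_1(D vs T,X) = 5
u_1(E vs T,X) = 9
max payoff 9 at {E}

P1 best: {E}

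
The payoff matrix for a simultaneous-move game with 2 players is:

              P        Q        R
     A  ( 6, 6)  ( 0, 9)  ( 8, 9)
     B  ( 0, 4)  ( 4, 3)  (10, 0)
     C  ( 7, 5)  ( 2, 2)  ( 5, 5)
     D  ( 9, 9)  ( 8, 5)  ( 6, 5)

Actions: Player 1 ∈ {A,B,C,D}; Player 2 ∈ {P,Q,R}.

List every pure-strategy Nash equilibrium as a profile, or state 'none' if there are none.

(A,P): not NE [P1→D gives 9>6; P2→R gives 9>6]
(A,Q): not NE [P1→D gives 8>0]
(A,R): not NE [P1→B gives 10>8]
(B,P): not NE [P1→D gives 9>0]
(B,Q): not NE [P1→D gives 8>4; P2→P gives 4>3]
(B,R): not NE [P2→P gives 4>0]
(C,P): not NE [P1→D gives 9>7]
(C,Q): not NE [P1→D gives 8>2; P2→R gives 5>2]
(C,R): not NE [P1→B gives 10>5]
(D,P): NE
(D,Q): not NE [P2→P gives 9>5]
(D,R): not NE [P1→B gives 10>6; P2→P gives 9>5]

PSNE = {(D,P)}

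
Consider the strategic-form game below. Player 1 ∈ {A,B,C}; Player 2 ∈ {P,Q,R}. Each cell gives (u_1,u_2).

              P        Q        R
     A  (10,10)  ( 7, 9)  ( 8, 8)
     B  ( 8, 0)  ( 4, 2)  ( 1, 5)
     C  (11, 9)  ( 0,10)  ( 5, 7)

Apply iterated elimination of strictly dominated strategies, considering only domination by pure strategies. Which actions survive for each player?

IESDS → P1:{A,C} P2:{P,Q}

P1 drop B (A beats it: P:10>8 Q:7>4 R:8>1)
P2 drop R (P beats it: A:10>8 C:9>7)
P1→{A,C} P2→{P,Q}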